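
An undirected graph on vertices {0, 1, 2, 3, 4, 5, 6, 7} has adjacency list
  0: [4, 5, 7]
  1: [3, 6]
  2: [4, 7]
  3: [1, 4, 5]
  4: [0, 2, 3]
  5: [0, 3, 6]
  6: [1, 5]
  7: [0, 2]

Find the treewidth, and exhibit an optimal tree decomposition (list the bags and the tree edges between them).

Each bag holds 3 vertices, so the decomposition has width 2, which upper-bounds the treewidth. The edges 2–7–0–4–2 form a cycle, so G is not a tree and its treewidth is at least 2. Hence tw(G) = 2 exactly.

Treewidth 2.
One optimal decomposition is:
Bags: B1 = {2, 4, 7}  B2 = {0, 4, 7}  B3 = {0, 3, 4}  B4 = {0, 3, 5}  B5 = {1, 3, 5}  B6 = {1, 5, 6}
Tree: B1–B2, B2–B3, B3–B4, B4–B5, B5–B6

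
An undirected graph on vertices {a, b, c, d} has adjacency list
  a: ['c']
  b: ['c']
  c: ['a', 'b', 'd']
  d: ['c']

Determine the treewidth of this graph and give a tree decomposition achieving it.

Each bag holds 2 vertices, so the decomposition has width 1, which upper-bounds the treewidth. Since G has at least one edge (e.g. c–d), it is not an edgeless graph, so tw(G) ≥ 1. The upper and lower bounds meet at 1, so that is the treewidth.

Treewidth 1.
One optimal decomposition is:
Bags: B1 = {c, d}  B2 = {a, c}  B3 = {b, c}
Tree: B1–B2, B1–B3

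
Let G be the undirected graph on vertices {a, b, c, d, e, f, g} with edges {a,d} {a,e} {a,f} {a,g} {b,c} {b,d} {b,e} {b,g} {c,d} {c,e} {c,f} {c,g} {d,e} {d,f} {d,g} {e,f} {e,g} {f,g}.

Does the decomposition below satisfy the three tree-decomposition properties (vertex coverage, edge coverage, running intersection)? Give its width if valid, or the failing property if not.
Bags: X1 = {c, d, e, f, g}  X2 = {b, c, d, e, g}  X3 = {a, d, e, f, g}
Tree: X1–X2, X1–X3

Yes; width 4.

Checking the three conditions: (i) the bags cover all of {a, b, c, d, e, f, g}; (ii) for each edge, some bag contains both endpoints; (iii) the bags containing any fixed vertex form a subtree. All hold, so the decomposition is valid with width 5 − 1 = 4.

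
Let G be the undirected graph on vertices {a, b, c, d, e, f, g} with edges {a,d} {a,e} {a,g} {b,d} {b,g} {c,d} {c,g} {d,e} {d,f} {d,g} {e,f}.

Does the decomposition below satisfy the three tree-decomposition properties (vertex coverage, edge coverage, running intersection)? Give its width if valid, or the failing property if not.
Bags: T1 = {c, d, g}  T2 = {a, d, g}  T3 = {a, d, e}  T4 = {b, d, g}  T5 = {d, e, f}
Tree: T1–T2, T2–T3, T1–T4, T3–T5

Checking the three conditions: (i) the bags cover all of {a, b, c, d, e, f, g}; (ii) for each edge, some bag contains both endpoints; (iii) the bags containing any fixed vertex form a subtree. All hold, so the decomposition is valid with width 3 − 1 = 2.

Yes; width 2.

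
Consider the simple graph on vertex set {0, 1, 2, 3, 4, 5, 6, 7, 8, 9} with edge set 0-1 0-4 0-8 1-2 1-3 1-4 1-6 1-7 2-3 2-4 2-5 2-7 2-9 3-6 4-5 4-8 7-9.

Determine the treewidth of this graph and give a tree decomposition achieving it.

Every bag has size at most 3, so the width is 3 − 1 = 2 and tw(G) ≤ 2. On the other hand G contains the 3-clique {0, 4, 8}. A clique must lie in a single bag of any decomposition, so no decomposition can have width below 2. The upper and lower bounds meet at 2, so that is the treewidth.

Treewidth 2.
Bags: B1 = {1, 2, 4}  B2 = {1, 2, 7}  B3 = {0, 1, 4}  B4 = {2, 7, 9}  B5 = {0, 4, 8}  B6 = {1, 2, 3}  B7 = {1, 3, 6}  B8 = {2, 4, 5}
Tree: B1–B2, B1–B3, B2–B4, B3–B5, B1–B6, B6–B7, B1–B8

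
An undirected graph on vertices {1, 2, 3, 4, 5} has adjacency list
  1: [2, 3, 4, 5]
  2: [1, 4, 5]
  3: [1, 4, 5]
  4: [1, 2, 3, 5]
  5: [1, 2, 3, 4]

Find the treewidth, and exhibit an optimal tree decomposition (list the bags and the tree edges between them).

Each bag holds 4 vertices, so the decomposition has width 3, which upper-bounds the treewidth. On the other hand G contains the 4-clique {1, 2, 4, 5}. A clique must lie in a single bag of any decomposition, so no decomposition can have width below 3. The upper and lower bounds meet at 3, so that is the treewidth.

Treewidth 3.
Bags: B1 = {1, 3, 4, 5}  B2 = {1, 2, 4, 5}
Tree: B1–B2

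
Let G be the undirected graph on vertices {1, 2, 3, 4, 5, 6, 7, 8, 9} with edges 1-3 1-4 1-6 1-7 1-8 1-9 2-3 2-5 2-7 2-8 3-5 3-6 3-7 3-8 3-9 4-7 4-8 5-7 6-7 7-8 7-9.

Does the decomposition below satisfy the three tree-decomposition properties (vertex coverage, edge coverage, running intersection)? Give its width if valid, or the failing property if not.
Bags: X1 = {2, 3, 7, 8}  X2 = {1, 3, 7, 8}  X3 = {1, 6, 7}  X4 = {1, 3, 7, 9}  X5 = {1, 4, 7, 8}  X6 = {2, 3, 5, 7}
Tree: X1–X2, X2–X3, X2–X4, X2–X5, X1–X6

A tree decomposition must satisfy three properties: every vertex lies in some bag; for every edge, both endpoints lie together in some bag; and for every vertex, the bags containing it form a connected subtree. Here edge (3,6) lies in no bag, so the decomposition is invalid.

No — edge (3,6) lies in no bag.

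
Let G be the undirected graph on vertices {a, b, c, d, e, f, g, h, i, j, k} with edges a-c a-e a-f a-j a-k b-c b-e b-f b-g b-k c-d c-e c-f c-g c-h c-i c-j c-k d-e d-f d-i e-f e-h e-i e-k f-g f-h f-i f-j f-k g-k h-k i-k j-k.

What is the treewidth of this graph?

A width-4 tree decomposition is:
Bags: B1 = {b, c, e, f, k}  B2 = {b, c, f, g, k}  B3 = {c, e, f, i, k}  B4 = {a, c, e, f, k}  B5 = {c, d, e, f, i}  B6 = {c, e, f, h, k}  B7 = {a, c, f, j, k}
Tree: B1–B2, B1–B3, B3–B4, B3–B5, B4–B6, B4–B7
Each bag holds 5 vertices, so the decomposition has width 4, which upper-bounds the treewidth. For the lower bound, the 5 vertices {c, d, e, f, i} are pairwise adjacent, and any tree decomposition puts a clique entirely inside one bag — forcing width ≥ 4. Combining the bounds, tw(G) = 4.

4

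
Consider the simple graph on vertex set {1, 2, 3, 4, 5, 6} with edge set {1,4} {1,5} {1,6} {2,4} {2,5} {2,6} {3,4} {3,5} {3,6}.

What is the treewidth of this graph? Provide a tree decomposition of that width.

Treewidth 3.
Bags: B1 = {1, 2, 3, 4}  B2 = {1, 2, 3, 6}  B3 = {1, 2, 3, 5}
Tree: B1–B2, B2–B3

Each bag holds 4 vertices, so the decomposition has width 3, which upper-bounds the treewidth. For the lower bound: the 4 vertex sets {2,4}, {1,6}, {3}, {5} are disjoint, each induces a connected subgraph, and every pair is joined by at least one edge of G. Contracting each set to a single vertex therefore yields K_{4} as a minor, and since treewidth is minor-monotone, tw(G) ≥ tw(K_{4}) = 3. Hence tw(G) = 3 exactly.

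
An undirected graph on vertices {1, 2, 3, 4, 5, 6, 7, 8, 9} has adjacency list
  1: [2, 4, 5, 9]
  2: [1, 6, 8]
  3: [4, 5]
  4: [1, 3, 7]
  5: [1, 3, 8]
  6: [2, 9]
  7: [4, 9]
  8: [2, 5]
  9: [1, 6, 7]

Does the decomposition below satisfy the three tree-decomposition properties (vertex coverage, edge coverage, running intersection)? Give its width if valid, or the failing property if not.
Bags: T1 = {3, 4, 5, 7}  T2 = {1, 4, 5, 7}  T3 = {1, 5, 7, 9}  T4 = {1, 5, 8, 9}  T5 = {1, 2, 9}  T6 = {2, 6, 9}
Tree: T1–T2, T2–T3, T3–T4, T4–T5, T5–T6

No — edge (8,2) lies in no bag.

A tree decomposition must satisfy three properties: every vertex lies in some bag; for every edge, both endpoints lie together in some bag; and for every vertex, the bags containing it form a connected subtree. Here edge (8,2) lies in no bag, so the decomposition is invalid.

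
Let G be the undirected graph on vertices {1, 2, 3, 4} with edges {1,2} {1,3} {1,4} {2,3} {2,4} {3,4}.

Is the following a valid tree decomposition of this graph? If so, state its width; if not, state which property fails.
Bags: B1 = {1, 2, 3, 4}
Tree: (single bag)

Yes; width 3.

Every vertex of G appears in some bag (union = {1, 2, 3, 4}); every edge is covered by a bag; and for each vertex v the set of bags containing v is connected in the bag tree. The decomposition is therefore valid. The largest bag has 4 vertices, so the width is 3.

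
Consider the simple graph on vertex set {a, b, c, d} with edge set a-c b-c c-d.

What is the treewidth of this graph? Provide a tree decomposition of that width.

Every bag has size at most 2, so the width is 2 − 1 = 1 and tw(G) ≤ 1. G has an edge, so its treewidth is at least 1. Combining the bounds, tw(G) = 1.

Treewidth 1.
Bags: B1 = {b, c}  B2 = {c, d}  B3 = {a, c}
Tree: B1–B2, B2–B3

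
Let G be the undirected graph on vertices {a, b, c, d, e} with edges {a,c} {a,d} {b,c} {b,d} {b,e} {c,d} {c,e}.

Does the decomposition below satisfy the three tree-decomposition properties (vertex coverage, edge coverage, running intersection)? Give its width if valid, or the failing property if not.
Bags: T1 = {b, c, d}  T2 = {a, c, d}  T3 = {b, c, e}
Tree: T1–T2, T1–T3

Yes; width 2.

Every vertex of G appears in some bag (union = {a, b, c, d, e}); every edge is covered by a bag; and for each vertex v the set of bags containing v is connected in the bag tree. The decomposition is therefore valid. The largest bag has 3 vertices, so the width is 2.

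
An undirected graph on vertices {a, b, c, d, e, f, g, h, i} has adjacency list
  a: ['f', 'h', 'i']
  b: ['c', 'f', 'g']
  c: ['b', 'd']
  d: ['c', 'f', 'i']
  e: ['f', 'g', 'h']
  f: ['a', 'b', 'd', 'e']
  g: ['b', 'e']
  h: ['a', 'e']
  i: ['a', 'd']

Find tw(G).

A width-3 tree decomposition is:
Bags: B1 = {a, e, g, h}  B2 = {a, e, f, g}  B3 = {a, b, f, g}  B4 = {a, b, f, i}  B5 = {b, d, f, i}  B6 = {b, c, d, i}
Tree: B1–B2, B2–B3, B3–B4, B4–B5, B5–B6
Every bag has size at most 4, so the width is 4 − 1 = 3 and tw(G) ≤ 3. For the lower bound: the 4 vertex sets {e,g,h}, {a}, {f}, {b,c,d,i} are disjoint, each induces a connected subgraph, and every pair is joined by at least one edge of G. Contracting each set to a single vertex therefore yields K_{4} as a minor, and since treewidth is minor-monotone, tw(G) ≥ tw(K_{4}) = 3. The upper and lower bounds meet at 3, so that is the treewidth.

3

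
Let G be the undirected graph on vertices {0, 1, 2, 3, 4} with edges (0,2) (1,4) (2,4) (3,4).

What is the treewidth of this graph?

1

A width-1 tree decomposition is:
Bags: B1 = {2, 4}  B2 = {0, 2}  B3 = {3, 4}  B4 = {1, 4}
Tree: B1–B2, B1–B3, B3–B4
The largest bag has 2 vertices, giving width 1; this decomposition certifies tw(G) ≤ 1. Since G has at least one edge (e.g. 2–4), it is not an edgeless graph, so tw(G) ≥ 1. Therefore the treewidth is 1.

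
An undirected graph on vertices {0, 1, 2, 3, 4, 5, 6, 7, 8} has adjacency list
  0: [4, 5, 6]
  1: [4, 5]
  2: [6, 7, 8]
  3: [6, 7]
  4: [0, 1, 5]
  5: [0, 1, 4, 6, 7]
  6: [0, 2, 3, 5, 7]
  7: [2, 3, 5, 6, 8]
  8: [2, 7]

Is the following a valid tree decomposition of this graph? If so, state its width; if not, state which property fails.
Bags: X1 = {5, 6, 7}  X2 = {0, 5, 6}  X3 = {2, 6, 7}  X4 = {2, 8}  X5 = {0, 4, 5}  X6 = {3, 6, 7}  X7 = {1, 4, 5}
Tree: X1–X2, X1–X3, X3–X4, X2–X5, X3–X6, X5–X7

No — edge (7,8) lies in no bag.

A tree decomposition must satisfy three properties: every vertex lies in some bag; for every edge, both endpoints lie together in some bag; and for every vertex, the bags containing it form a connected subtree. Here edge (7,8) lies in no bag, so the decomposition is invalid.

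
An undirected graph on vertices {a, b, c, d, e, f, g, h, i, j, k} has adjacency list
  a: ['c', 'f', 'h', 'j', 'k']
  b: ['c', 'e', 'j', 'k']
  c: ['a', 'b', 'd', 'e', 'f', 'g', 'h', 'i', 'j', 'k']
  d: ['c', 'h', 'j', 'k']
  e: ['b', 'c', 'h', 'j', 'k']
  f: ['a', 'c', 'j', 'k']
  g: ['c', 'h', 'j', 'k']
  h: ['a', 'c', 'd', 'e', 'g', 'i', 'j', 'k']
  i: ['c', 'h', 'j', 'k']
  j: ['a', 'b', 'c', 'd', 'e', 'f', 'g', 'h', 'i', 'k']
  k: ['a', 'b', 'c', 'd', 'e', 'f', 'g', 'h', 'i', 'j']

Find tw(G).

4

A width-4 tree decomposition is:
Bags: B1 = {c, h, i, j, k}  B2 = {c, e, h, j, k}  B3 = {a, c, h, j, k}  B4 = {c, d, h, j, k}  B5 = {a, c, f, j, k}  B6 = {b, c, e, j, k}  B7 = {c, g, h, j, k}
Tree: B1–B2, B2–B3, B2–B4, B3–B5, B2–B6, B3–B7
The largest bag has 5 vertices, giving width 4; this decomposition certifies tw(G) ≤ 4. For the lower bound, the 5 vertices {c, d, h, j, k} are pairwise adjacent, and any tree decomposition puts a clique entirely inside one bag — forcing width ≥ 4. Therefore the treewidth is 4.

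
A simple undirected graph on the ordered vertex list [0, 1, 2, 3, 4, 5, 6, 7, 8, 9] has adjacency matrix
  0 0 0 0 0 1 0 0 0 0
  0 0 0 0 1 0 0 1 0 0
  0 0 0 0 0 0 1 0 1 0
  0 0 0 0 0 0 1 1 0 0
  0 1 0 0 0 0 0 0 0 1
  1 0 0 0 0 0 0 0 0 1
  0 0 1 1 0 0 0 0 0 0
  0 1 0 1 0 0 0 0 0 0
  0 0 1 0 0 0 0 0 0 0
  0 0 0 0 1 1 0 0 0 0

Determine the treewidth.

1

A width-1 tree decomposition is:
Bags: B1 = {2, 8}  B2 = {2, 6}  B3 = {3, 6}  B4 = {3, 7}  B5 = {1, 7}  B6 = {1, 4}  B7 = {4, 9}  B8 = {5, 9}  B9 = {0, 5}
Tree: B1–B2, B2–B3, B3–B4, B4–B5, B5–B6, B6–B7, B7–B8, B8–B9
The largest bag has 2 vertices, giving width 1; this decomposition certifies tw(G) ≤ 1. Any graph with an edge has treewidth ≥ 1, and G has the edge 8–2. Hence tw(G) = 1 exactly.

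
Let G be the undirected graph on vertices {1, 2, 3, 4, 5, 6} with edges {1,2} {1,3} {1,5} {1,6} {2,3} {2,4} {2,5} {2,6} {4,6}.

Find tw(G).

2

A width-2 tree decomposition is:
Bags: B1 = {1, 2, 6}  B2 = {1, 2, 3}  B3 = {2, 4, 6}  B4 = {1, 2, 5}
Tree: B1–B2, B1–B3, B1–B4
The largest bag has 3 vertices, giving width 2; this decomposition certifies tw(G) ≤ 2. Conversely, {1, 2, 3} is a clique of size 3, and the vertices of any clique must share a bag in every tree decomposition; so some bag has ≥ 3 vertices and tw(G) ≥ 2. Therefore the treewidth is 2.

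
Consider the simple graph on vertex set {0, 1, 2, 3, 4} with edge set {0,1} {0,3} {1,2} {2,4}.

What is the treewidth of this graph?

A width-1 tree decomposition is:
Bags: B1 = {2, 4}  B2 = {1, 2}  B3 = {0, 1}  B4 = {0, 3}
Tree: B1–B2, B2–B3, B3–B4
The largest bag has 2 vertices, giving width 1; this decomposition certifies tw(G) ≤ 1. Any graph with an edge has treewidth ≥ 1, and G has the edge 4–2. Hence tw(G) = 1 exactly.

1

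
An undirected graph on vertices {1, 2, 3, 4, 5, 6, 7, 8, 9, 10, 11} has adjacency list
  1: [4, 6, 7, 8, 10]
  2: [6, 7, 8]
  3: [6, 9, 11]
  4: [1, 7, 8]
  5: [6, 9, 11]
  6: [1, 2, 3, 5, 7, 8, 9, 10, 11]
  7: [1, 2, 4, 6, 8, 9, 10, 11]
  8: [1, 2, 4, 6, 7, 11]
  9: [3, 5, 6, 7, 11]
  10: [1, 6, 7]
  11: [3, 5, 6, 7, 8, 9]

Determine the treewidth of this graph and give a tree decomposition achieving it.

Every bag has size at most 4, so the width is 4 − 1 = 3 and tw(G) ≤ 3. For the lower bound, the 4 vertices {1, 4, 7, 8} are pairwise adjacent, and any tree decomposition puts a clique entirely inside one bag — forcing width ≥ 3. Therefore the treewidth is 3.

Treewidth 3.
One such decomposition:
Bags: B1 = {1, 6, 7, 8}  B2 = {6, 7, 8, 11}  B3 = {6, 7, 9, 11}  B4 = {5, 6, 9, 11}  B5 = {3, 6, 9, 11}  B6 = {1, 6, 7, 10}  B7 = {2, 6, 7, 8}  B8 = {1, 4, 7, 8}
Tree: B1–B2, B2–B3, B3–B4, B3–B5, B1–B6, B2–B7, B1–B8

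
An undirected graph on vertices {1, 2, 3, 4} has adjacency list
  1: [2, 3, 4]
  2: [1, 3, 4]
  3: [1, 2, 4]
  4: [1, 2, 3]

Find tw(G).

3

A width-3 tree decomposition is:
Bags: B1 = {1, 2, 3, 4}
Tree: (single bag)
With just one bag of size 4, the width is 4 − 1 = 3, so tw(G) ≤ 3. For the lower bound, the 4 vertices {1, 2, 3, 4} are pairwise adjacent, and any tree decomposition puts a clique entirely inside one bag — forcing width ≥ 3. Hence tw(G) = 3 exactly.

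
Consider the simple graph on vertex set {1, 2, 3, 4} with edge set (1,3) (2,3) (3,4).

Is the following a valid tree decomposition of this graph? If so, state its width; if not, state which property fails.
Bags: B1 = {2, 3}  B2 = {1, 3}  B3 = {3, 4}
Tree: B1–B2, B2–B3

Every vertex of G appears in some bag (union = {1, 2, 3, 4}); every edge is covered by a bag; and for each vertex v the set of bags containing v is connected in the bag tree. The decomposition is therefore valid. The largest bag has 2 vertices, so the width is 1.

Yes; width 1.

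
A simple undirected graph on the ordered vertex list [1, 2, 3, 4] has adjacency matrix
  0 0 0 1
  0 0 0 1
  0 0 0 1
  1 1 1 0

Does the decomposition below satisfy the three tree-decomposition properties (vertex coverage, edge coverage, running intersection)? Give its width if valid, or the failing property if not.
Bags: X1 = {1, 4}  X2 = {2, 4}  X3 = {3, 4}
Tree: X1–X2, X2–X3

Yes; width 1.

Vertex coverage: the bags together contain {1, 2, 3, 4}, the full vertex set. Edge coverage: each edge of G has both endpoints in at least one bag. Running intersection: for every vertex, the bags containing it form a connected subtree. All three properties hold, so this is a valid tree decomposition of width max|bag| − 1 = 1, and hence tw(G) ≤ 1.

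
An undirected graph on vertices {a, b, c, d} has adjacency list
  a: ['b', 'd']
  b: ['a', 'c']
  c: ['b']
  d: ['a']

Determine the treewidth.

1

A width-1 tree decomposition is:
Bags: B1 = {a, b}  B2 = {a, d}  B3 = {b, c}
Tree: B1–B2, B1–B3
Every bag has size at most 2, so the width is 2 − 1 = 1 and tw(G) ≤ 1. Any graph with an edge has treewidth ≥ 1, and G has the edge a–b. Hence tw(G) = 1 exactly.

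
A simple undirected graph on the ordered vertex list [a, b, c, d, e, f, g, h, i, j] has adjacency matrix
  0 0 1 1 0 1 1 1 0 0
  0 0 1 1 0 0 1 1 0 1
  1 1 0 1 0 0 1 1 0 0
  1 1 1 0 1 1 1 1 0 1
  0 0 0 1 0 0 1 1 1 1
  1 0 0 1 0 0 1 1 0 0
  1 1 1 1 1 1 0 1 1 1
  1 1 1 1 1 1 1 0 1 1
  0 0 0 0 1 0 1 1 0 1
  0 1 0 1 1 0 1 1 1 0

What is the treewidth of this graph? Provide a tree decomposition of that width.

Treewidth 4.
One optimal decomposition is:
Bags: B1 = {b, d, g, h, j}  B2 = {d, e, g, h, j}  B3 = {b, c, d, g, h}  B4 = {e, g, h, i, j}  B5 = {a, c, d, g, h}  B6 = {a, d, f, g, h}
Tree: B1–B2, B1–B3, B2–B4, B3–B5, B5–B6

The largest bag has 5 vertices, giving width 4; this decomposition certifies tw(G) ≤ 4. Conversely, {a, c, d, g, h} is a clique of size 5, and the vertices of any clique must share a bag in every tree decomposition; so some bag has ≥ 5 vertices and tw(G) ≥ 4. Therefore the treewidth is 4.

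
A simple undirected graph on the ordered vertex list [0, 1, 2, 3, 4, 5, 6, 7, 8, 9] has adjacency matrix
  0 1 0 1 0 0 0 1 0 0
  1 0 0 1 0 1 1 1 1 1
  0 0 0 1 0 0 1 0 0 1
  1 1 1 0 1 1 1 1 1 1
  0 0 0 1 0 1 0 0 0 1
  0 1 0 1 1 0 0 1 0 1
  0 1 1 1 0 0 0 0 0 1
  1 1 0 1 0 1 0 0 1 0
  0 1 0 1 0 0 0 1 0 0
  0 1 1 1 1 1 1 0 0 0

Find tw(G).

3

A width-3 tree decomposition is:
Bags: B1 = {1, 3, 5, 9}  B2 = {3, 4, 5, 9}  B3 = {1, 3, 5, 7}  B4 = {1, 3, 6, 9}  B5 = {2, 3, 6, 9}  B6 = {0, 1, 3, 7}  B7 = {1, 3, 7, 8}
Tree: B1–B2, B1–B3, B1–B4, B4–B5, B3–B6, B6–B7
Each bag holds 4 vertices, so the decomposition has width 3, which upper-bounds the treewidth. For the lower bound, the 4 vertices {1, 3, 5, 9} are pairwise adjacent, and any tree decomposition puts a clique entirely inside one bag — forcing width ≥ 3. Therefore the treewidth is 3.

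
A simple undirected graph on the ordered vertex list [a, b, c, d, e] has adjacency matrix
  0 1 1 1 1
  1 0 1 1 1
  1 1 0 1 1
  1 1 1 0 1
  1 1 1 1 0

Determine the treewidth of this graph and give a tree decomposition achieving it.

Treewidth 4.
One such decomposition:
Bags: B1 = {a, b, c, d, e}
Tree: (single bag)

With just one bag of size 5, the width is 5 − 1 = 4, so tw(G) ≤ 4. For the lower bound, the 5 vertices {a, b, c, d, e} are pairwise adjacent, and any tree decomposition puts a clique entirely inside one bag — forcing width ≥ 4. The upper and lower bounds meet at 4, so that is the treewidth.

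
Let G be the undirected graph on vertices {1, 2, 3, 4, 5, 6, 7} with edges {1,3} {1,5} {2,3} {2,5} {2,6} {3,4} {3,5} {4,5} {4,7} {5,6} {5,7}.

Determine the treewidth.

A width-2 tree decomposition is:
Bags: B1 = {2, 3, 5}  B2 = {2, 5, 6}  B3 = {3, 4, 5}  B4 = {4, 5, 7}  B5 = {1, 3, 5}
Tree: B1–B2, B1–B3, B3–B4, B1–B5
Each bag holds 3 vertices, so the decomposition has width 2, which upper-bounds the treewidth. Conversely, {1, 3, 5} is a clique of size 3, and the vertices of any clique must share a bag in every tree decomposition; so some bag has ≥ 3 vertices and tw(G) ≥ 2. Combining the bounds, tw(G) = 2.

2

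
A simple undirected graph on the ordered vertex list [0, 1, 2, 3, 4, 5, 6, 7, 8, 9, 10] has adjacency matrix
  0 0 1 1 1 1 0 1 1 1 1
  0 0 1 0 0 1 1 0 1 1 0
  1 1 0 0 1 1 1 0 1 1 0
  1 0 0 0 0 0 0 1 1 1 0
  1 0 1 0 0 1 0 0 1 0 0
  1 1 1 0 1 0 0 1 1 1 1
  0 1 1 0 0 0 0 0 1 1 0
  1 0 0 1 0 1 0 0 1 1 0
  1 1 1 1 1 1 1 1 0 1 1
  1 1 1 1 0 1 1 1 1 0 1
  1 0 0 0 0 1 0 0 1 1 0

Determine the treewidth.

A width-4 tree decomposition is:
Bags: B1 = {0, 2, 5, 8, 9}  B2 = {0, 5, 8, 9, 10}  B3 = {0, 2, 4, 5, 8}  B4 = {0, 5, 7, 8, 9}  B5 = {1, 2, 5, 8, 9}  B6 = {1, 2, 6, 8, 9}  B7 = {0, 3, 7, 8, 9}
Tree: B1–B2, B1–B3, B2–B4, B1–B5, B5–B6, B4–B7
The largest bag has 5 vertices, giving width 4; this decomposition certifies tw(G) ≤ 4. Conversely, {0, 3, 7, 8, 9} is a clique of size 5, and the vertices of any clique must share a bag in every tree decomposition; so some bag has ≥ 5 vertices and tw(G) ≥ 4. The upper and lower bounds meet at 4, so that is the treewidth.

4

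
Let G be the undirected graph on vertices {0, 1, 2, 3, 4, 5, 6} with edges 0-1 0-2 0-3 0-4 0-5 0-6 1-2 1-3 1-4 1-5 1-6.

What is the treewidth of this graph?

2

A width-2 tree decomposition is:
Bags: B1 = {0, 1, 3}  B2 = {0, 1, 2}  B3 = {0, 1, 5}  B4 = {0, 1, 6}  B5 = {0, 1, 4}
Tree: B1–B2, B2–B3, B2–B4, B1–B5
Every bag has size at most 3, so the width is 3 − 1 = 2 and tw(G) ≤ 2. Conversely, {0, 1, 2} is a clique of size 3, and the vertices of any clique must share a bag in every tree decomposition; so some bag has ≥ 3 vertices and tw(G) ≥ 2. Combining the bounds, tw(G) = 2.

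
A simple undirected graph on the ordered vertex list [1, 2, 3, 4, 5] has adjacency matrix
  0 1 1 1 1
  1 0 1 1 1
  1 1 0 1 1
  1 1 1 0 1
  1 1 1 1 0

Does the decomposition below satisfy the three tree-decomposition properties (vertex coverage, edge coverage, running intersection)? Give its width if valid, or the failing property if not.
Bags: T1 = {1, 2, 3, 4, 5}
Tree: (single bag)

Vertex coverage: the bags together contain {1, 2, 3, 4, 5}, the full vertex set. Edge coverage: each edge of G has both endpoints in at least one bag. Running intersection: for every vertex, the bags containing it form a connected subtree. All three properties hold, so this is a valid tree decomposition of width max|bag| − 1 = 4, and hence tw(G) ≤ 4.

Yes; width 4.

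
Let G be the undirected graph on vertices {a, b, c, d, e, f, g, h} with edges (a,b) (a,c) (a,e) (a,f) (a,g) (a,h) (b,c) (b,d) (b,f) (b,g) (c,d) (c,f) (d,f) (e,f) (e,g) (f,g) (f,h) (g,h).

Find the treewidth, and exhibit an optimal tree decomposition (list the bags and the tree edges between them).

Treewidth 3.
One such decomposition:
Bags: B1 = {a, b, c, f}  B2 = {a, b, f, g}  B3 = {b, c, d, f}  B4 = {a, e, f, g}  B5 = {a, f, g, h}
Tree: B1–B2, B1–B3, B2–B4, B4–B5

Every bag has size at most 4, so the width is 4 − 1 = 3 and tw(G) ≤ 3. On the other hand G contains the 4-clique {b, c, d, f}. A clique must lie in a single bag of any decomposition, so no decomposition can have width below 3. The upper and lower bounds meet at 3, so that is the treewidth.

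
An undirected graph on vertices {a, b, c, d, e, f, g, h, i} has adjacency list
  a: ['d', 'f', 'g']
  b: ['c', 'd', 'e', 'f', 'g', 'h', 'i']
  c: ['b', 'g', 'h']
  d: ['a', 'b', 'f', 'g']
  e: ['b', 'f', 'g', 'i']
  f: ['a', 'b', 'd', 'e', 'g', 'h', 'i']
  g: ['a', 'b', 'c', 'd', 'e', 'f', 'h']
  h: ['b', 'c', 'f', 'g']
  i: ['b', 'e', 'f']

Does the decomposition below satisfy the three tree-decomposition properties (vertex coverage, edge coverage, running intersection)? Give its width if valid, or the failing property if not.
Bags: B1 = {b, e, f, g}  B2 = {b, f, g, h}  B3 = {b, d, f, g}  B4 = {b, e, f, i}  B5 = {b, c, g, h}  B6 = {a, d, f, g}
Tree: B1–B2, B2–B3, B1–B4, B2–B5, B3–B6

Checking the three conditions: (i) the bags cover all of {a, b, c, d, e, f, g, h, i}; (ii) for each edge, some bag contains both endpoints; (iii) the bags containing any fixed vertex form a subtree. All hold, so the decomposition is valid with width 4 − 1 = 3.

Yes; width 3.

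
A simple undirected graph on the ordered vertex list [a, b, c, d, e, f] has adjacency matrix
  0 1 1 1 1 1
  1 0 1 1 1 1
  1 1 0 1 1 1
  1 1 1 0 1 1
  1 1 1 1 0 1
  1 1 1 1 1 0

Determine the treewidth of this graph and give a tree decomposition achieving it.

Treewidth 5.
One optimal decomposition is:
Bags: B1 = {a, b, c, d, e, f}
Tree: (single bag)

A single bag containing all 6 vertices is trivially a valid decomposition of width 5. For the lower bound, the 6 vertices {a, b, c, d, e, f} are pairwise adjacent, and any tree decomposition puts a clique entirely inside one bag — forcing width ≥ 5. Combining the bounds, tw(G) = 5.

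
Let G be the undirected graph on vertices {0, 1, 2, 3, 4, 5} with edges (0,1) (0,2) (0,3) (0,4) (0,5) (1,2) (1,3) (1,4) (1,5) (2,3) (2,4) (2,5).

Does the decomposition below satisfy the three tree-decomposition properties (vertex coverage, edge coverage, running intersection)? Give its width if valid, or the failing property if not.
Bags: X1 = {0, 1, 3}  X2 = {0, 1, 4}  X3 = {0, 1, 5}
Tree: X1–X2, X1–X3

A tree decomposition must satisfy three properties: every vertex lies in some bag; for every edge, both endpoints lie together in some bag; and for every vertex, the bags containing it form a connected subtree. Here vertex 2 appears in no bag, so the decomposition is invalid.

No — vertex 2 appears in no bag.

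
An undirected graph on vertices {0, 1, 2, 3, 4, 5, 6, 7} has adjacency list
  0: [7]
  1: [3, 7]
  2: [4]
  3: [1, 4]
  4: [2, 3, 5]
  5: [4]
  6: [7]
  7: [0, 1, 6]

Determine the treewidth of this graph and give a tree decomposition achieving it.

The largest bag has 2 vertices, giving width 1; this decomposition certifies tw(G) ≤ 1. Since G has at least one edge (e.g. 6–7), it is not an edgeless graph, so tw(G) ≥ 1. Therefore the treewidth is 1.

Treewidth 1.
Bags: B1 = {6, 7}  B2 = {1, 7}  B3 = {1, 3}  B4 = {3, 4}  B5 = {0, 7}  B6 = {4, 5}  B7 = {2, 4}
Tree: B1–B2, B2–B3, B3–B4, B1–B5, B4–B6, B6–B7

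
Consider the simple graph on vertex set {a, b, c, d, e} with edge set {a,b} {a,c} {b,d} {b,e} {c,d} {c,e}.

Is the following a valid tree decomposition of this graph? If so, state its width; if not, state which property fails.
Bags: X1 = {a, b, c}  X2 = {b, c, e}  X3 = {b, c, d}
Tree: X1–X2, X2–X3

Yes; width 2.

Vertex coverage: the bags together contain {a, b, c, d, e}, the full vertex set. Edge coverage: each edge of G has both endpoints in at least one bag. Running intersection: for every vertex, the bags containing it form a connected subtree. All three properties hold, so this is a valid tree decomposition of width max|bag| − 1 = 2, and hence tw(G) ≤ 2.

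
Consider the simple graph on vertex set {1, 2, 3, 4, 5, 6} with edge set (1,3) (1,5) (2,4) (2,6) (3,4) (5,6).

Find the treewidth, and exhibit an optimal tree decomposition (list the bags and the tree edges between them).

Every bag has size at most 3, so the width is 3 − 1 = 2 and tw(G) ≤ 2. For the lower bound, G contains the cycle 1–5–6–2–4–3–1, so G is not a forest; only forests have treewidth ≤ 1, hence tw(G) ≥ 2. Hence tw(G) = 2 exactly.

Treewidth 2.
One such decomposition:
Bags: B1 = {1, 5, 6}  B2 = {1, 2, 6}  B3 = {1, 2, 4}  B4 = {1, 3, 4}
Tree: B1–B2, B2–B3, B3–B4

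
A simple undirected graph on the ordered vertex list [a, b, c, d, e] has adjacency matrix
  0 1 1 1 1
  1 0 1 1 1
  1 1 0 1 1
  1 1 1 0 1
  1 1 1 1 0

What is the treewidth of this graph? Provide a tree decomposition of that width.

With just one bag of size 5, the width is 5 − 1 = 4, so tw(G) ≤ 4. Conversely, {a, b, c, d, e} is a clique of size 5, and the vertices of any clique must share a bag in every tree decomposition; so some bag has ≥ 5 vertices and tw(G) ≥ 4. Therefore the treewidth is 4.

Treewidth 4.
Bags: B1 = {a, b, c, d, e}
Tree: (single bag)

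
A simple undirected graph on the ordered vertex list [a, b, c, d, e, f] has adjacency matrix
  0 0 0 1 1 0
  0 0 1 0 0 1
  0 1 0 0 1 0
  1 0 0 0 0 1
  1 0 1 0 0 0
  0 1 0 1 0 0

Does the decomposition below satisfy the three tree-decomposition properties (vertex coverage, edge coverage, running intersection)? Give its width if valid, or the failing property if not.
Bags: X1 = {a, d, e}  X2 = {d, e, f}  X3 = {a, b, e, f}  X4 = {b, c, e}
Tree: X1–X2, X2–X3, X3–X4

No — bags containing vertex a are not connected in the tree.

A tree decomposition must satisfy three properties: every vertex lies in some bag; for every edge, both endpoints lie together in some bag; and for every vertex, the bags containing it form a connected subtree. Here bags containing vertex a are not connected in the tree, so the decomposition is invalid.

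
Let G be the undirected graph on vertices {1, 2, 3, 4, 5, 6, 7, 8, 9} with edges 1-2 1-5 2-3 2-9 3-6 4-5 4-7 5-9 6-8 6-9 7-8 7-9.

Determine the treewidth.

A width-3 tree decomposition is:
Bags: B1 = {1, 4, 5, 7}  B2 = {1, 5, 7, 9}  B3 = {1, 2, 7, 9}  B4 = {2, 7, 8, 9}  B5 = {2, 6, 8, 9}  B6 = {2, 3, 6, 8}
Tree: B1–B2, B2–B3, B3–B4, B4–B5, B5–B6
Each bag holds 4 vertices, so the decomposition has width 3, which upper-bounds the treewidth. For the lower bound: the 4 vertex sets {1,4,5}, {7}, {9}, {2,3,6,8} are disjoint, each induces a connected subgraph, and every pair is joined by at least one edge of G. Contracting each set to a single vertex therefore yields K_{4} as a minor, and since treewidth is minor-monotone, tw(G) ≥ tw(K_{4}) = 3. The upper and lower bounds meet at 3, so that is the treewidth.

3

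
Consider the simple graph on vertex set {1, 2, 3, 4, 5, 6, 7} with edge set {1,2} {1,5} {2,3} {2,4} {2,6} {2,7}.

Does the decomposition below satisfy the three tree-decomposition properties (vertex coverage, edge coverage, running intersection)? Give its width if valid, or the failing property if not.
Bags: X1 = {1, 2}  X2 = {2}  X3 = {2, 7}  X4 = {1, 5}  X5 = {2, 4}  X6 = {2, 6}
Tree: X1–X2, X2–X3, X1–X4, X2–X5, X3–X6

No — vertex 3 appears in no bag.

A tree decomposition must satisfy three properties: every vertex lies in some bag; for every edge, both endpoints lie together in some bag; and for every vertex, the bags containing it form a connected subtree. Here vertex 3 appears in no bag, so the decomposition is invalid.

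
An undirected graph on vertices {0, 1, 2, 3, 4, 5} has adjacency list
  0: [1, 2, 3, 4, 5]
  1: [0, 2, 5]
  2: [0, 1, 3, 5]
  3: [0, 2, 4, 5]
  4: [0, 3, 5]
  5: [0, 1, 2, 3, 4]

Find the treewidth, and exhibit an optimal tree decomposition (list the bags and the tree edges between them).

Each bag holds 4 vertices, so the decomposition has width 3, which upper-bounds the treewidth. Conversely, {0, 1, 2, 5} is a clique of size 4, and the vertices of any clique must share a bag in every tree decomposition; so some bag has ≥ 4 vertices and tw(G) ≥ 3. Hence tw(G) = 3 exactly.

Treewidth 3.
One optimal decomposition is:
Bags: B1 = {0, 1, 2, 5}  B2 = {0, 2, 3, 5}  B3 = {0, 3, 4, 5}
Tree: B1–B2, B2–B3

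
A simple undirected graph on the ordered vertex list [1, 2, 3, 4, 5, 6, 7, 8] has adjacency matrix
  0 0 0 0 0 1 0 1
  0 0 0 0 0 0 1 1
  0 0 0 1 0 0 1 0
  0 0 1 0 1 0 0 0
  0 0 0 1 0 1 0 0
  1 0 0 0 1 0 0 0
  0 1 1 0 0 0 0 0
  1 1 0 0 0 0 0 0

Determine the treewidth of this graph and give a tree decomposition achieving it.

Every bag has size at most 3, so the width is 3 − 1 = 2 and tw(G) ≤ 2. Since 6–1–8–2–7–3–4–5–6 is a cycle in G, G is not acyclic. Forests are exactly the graphs of treewidth ≤ 1, so tw(G) ≥ 2. Therefore the treewidth is 2.

Treewidth 2.
One optimal decomposition is:
Bags: B1 = {1, 6, 8}  B2 = {2, 6, 8}  B3 = {2, 6, 7}  B4 = {3, 6, 7}  B5 = {3, 4, 6}  B6 = {4, 5, 6}
Tree: B1–B2, B2–B3, B3–B4, B4–B5, B5–B6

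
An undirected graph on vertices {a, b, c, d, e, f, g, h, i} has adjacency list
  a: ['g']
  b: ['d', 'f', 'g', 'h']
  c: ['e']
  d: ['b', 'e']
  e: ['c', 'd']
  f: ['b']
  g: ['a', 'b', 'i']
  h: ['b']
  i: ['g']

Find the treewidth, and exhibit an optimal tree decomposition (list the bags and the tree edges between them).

Treewidth 1.
One optimal decomposition is:
Bags: B1 = {b, d}  B2 = {b, h}  B3 = {d, e}  B4 = {b, g}  B5 = {b, f}  B6 = {a, g}  B7 = {c, e}  B8 = {g, i}
Tree: B1–B2, B1–B3, B2–B4, B1–B5, B4–B6, B3–B7, B6–B8

The largest bag has 2 vertices, giving width 1; this decomposition certifies tw(G) ≤ 1. G has an edge, so its treewidth is at least 1. Hence tw(G) = 1 exactly.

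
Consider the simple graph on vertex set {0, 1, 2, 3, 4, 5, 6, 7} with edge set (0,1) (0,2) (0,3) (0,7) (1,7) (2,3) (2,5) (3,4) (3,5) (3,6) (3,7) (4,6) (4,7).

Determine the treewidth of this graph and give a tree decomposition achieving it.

Treewidth 2.
One optimal decomposition is:
Bags: B1 = {0, 2, 3}  B2 = {0, 3, 7}  B3 = {3, 4, 7}  B4 = {3, 4, 6}  B5 = {0, 1, 7}  B6 = {2, 3, 5}
Tree: B1–B2, B2–B3, B3–B4, B2–B5, B1–B6

The largest bag has 3 vertices, giving width 2; this decomposition certifies tw(G) ≤ 2. For the lower bound, the 3 vertices {0, 1, 7} are pairwise adjacent, and any tree decomposition puts a clique entirely inside one bag — forcing width ≥ 2. Combining the bounds, tw(G) = 2.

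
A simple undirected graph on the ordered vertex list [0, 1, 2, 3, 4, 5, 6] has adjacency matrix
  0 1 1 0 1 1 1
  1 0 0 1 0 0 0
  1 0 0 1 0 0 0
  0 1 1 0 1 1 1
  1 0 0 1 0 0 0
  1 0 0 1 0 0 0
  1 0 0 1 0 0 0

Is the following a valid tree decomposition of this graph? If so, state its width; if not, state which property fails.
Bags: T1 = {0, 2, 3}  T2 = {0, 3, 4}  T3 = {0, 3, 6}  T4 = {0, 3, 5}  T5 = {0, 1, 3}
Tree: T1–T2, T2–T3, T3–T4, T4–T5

Yes; width 2.

Checking the three conditions: (i) the bags cover all of {0, 1, 2, 3, 4, 5, 6}; (ii) for each edge, some bag contains both endpoints; (iii) the bags containing any fixed vertex form a subtree. All hold, so the decomposition is valid with width 3 − 1 = 2.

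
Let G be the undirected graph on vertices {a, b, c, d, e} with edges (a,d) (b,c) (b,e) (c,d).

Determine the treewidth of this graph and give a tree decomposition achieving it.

Every bag has size at most 2, so the width is 2 − 1 = 1 and tw(G) ≤ 1. G has an edge, so its treewidth is at least 1. The upper and lower bounds meet at 1, so that is the treewidth.

Treewidth 1.
One such decomposition:
Bags: B1 = {a, d}  B2 = {c, d}  B3 = {b, c}  B4 = {b, e}
Tree: B1–B2, B2–B3, B3–B4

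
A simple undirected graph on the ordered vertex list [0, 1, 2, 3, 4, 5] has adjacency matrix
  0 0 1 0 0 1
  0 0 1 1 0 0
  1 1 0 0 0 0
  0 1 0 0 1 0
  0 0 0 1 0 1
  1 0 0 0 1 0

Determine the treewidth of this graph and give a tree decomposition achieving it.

Treewidth 2.
One such decomposition:
Bags: B1 = {3, 4, 5}  B2 = {0, 3, 5}  B3 = {0, 2, 3}  B4 = {1, 2, 3}
Tree: B1–B2, B2–B3, B3–B4

The largest bag has 3 vertices, giving width 2; this decomposition certifies tw(G) ≤ 2. Since 3–4–5–0–2–1–3 is a cycle in G, G is not acyclic. Forests are exactly the graphs of treewidth ≤ 1, so tw(G) ≥ 2. The upper and lower bounds meet at 2, so that is the treewidth.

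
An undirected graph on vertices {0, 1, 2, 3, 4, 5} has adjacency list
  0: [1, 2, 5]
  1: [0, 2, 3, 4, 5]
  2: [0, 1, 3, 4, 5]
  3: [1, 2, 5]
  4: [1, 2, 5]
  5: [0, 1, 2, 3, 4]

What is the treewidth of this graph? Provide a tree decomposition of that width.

Every bag has size at most 4, so the width is 4 − 1 = 3 and tw(G) ≤ 3. Conversely, {0, 1, 2, 5} is a clique of size 4, and the vertices of any clique must share a bag in every tree decomposition; so some bag has ≥ 4 vertices and tw(G) ≥ 3. Combining the bounds, tw(G) = 3.

Treewidth 3.
Bags: B1 = {1, 2, 3, 5}  B2 = {0, 1, 2, 5}  B3 = {1, 2, 4, 5}
Tree: B1–B2, B1–B3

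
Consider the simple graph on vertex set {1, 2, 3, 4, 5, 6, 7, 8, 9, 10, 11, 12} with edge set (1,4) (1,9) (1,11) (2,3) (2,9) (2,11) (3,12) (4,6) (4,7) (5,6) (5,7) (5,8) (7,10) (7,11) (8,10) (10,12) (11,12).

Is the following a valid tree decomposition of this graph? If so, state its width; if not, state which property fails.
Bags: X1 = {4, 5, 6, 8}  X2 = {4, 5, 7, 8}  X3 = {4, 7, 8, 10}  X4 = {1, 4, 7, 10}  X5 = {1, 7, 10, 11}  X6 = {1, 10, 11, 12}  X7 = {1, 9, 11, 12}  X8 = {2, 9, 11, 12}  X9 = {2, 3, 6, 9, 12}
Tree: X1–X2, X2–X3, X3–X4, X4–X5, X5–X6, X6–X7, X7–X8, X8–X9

A tree decomposition must satisfy three properties: every vertex lies in some bag; for every edge, both endpoints lie together in some bag; and for every vertex, the bags containing it form a connected subtree. Here bags containing vertex 6 are not connected in the tree, so the decomposition is invalid.

No — bags containing vertex 6 are not connected in the tree.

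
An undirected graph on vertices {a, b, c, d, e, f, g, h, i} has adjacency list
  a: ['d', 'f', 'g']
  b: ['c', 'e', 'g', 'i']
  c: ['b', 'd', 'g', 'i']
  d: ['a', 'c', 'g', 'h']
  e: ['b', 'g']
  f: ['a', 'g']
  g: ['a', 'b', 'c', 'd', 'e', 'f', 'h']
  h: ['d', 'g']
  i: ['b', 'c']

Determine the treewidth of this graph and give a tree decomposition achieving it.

Every bag has size at most 3, so the width is 3 − 1 = 2 and tw(G) ≤ 2. On the other hand G contains the 3-clique {d, g, h}. A clique must lie in a single bag of any decomposition, so no decomposition can have width below 2. The upper and lower bounds meet at 2, so that is the treewidth.

Treewidth 2.
One such decomposition:
Bags: B1 = {c, d, g}  B2 = {a, d, g}  B3 = {b, c, g}  B4 = {b, e, g}  B5 = {b, c, i}  B6 = {a, f, g}  B7 = {d, g, h}
Tree: B1–B2, B1–B3, B3–B4, B3–B5, B2–B6, B2–B7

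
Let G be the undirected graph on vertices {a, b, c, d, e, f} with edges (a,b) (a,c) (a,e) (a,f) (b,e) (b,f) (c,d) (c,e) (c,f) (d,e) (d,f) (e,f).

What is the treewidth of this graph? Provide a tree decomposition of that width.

Each bag holds 4 vertices, so the decomposition has width 3, which upper-bounds the treewidth. For the lower bound, the 4 vertices {c, d, e, f} are pairwise adjacent, and any tree decomposition puts a clique entirely inside one bag — forcing width ≥ 3. Combining the bounds, tw(G) = 3.

Treewidth 3.
One such decomposition:
Bags: B1 = {a, c, e, f}  B2 = {c, d, e, f}  B3 = {a, b, e, f}
Tree: B1–B2, B1–B3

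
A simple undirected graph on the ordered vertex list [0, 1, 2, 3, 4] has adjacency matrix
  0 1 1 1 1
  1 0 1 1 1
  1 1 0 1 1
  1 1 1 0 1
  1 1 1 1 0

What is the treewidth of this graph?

4

A width-4 tree decomposition is:
Bags: B1 = {0, 1, 2, 3, 4}
Tree: (single bag)
With just one bag of size 5, the width is 5 − 1 = 4, so tw(G) ≤ 4. On the other hand G contains the 5-clique {0, 1, 2, 3, 4}. A clique must lie in a single bag of any decomposition, so no decomposition can have width below 4. The upper and lower bounds meet at 4, so that is the treewidth.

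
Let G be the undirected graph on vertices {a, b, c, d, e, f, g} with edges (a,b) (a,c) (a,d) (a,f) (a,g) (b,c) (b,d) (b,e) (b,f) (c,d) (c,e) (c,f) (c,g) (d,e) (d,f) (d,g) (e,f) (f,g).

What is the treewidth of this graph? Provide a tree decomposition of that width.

The largest bag has 5 vertices, giving width 4; this decomposition certifies tw(G) ≤ 4. For the lower bound, the 5 vertices {b, c, d, e, f} are pairwise adjacent, and any tree decomposition puts a clique entirely inside one bag — forcing width ≥ 4. Hence tw(G) = 4 exactly.

Treewidth 4.
One optimal decomposition is:
Bags: B1 = {a, b, c, d, f}  B2 = {b, c, d, e, f}  B3 = {a, c, d, f, g}
Tree: B1–B2, B1–B3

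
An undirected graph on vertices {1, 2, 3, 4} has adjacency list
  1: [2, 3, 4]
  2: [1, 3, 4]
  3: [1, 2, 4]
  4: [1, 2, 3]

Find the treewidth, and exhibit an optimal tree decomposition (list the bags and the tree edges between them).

With just one bag of size 4, the width is 4 − 1 = 3, so tw(G) ≤ 3. Conversely, {1, 2, 3, 4} is a clique of size 4, and the vertices of any clique must share a bag in every tree decomposition; so some bag has ≥ 4 vertices and tw(G) ≥ 3. The upper and lower bounds meet at 3, so that is the treewidth.

Treewidth 3.
One optimal decomposition is:
Bags: B1 = {1, 2, 3, 4}
Tree: (single bag)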